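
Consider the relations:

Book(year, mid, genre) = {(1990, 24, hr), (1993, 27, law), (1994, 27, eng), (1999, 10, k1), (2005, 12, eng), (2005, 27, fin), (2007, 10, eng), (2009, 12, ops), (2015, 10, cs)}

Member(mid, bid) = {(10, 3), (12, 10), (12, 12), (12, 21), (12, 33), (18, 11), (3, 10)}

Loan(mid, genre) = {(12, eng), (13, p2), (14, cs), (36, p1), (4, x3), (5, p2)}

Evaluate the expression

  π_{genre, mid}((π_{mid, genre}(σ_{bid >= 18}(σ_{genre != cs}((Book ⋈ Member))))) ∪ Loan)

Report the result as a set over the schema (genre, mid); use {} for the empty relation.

Natural join on mid: {(1999, 10, k1, 3), (2005, 12, eng, 10), (2005, 12, eng, 12), (2005, 12, eng, 21), (2005, 12, eng, 33), (2007, 10, eng, 3), (2009, 12, ops, 10), (2009, 12, ops, 12), (2009, 12, ops, 21), (2009, 12, ops, 33), (2015, 10, cs, 3)}
Apply σ_{genre != cs}; surviving tuples: {(1999, 10, k1, 3), (2005, 12, eng, 10), (2005, 12, eng, 12), (2005, 12, eng, 21), (2005, 12, eng, 33), (2007, 10, eng, 3), (2009, 12, ops, 10), (2009, 12, ops, 12), (2009, 12, ops, 21), (2009, 12, ops, 33)}
Apply σ_{bid >= 18}; surviving tuples: {(2005, 12, eng, 21), (2005, 12, eng, 33), (2009, 12, ops, 21), (2009, 12, ops, 33)}
Projecting to mid, genre (2 duplicate(s) eliminated): {(12, eng), (12, ops)}
Set union of the two operands is {(12, eng), (12, ops), (13, p2), (14, cs), (36, p1), (4, x3), (5, p2)}.
Projecting to genre, mid: {(cs, 14), (eng, 12), (ops, 12), (p1, 36), (p2, 13), (p2, 5), (x3, 4)}

{(cs, 14), (eng, 12), (ops, 12), (p1, 36), (p2, 13), (p2, 5), (x3, 4)}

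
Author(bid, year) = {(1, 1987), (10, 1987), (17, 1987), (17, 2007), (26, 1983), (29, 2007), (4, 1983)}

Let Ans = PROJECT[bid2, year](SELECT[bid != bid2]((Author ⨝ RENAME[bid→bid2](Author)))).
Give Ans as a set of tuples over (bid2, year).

{(1, 1987), (10, 1987), (17, 1987), (17, 2007), (26, 1983), (29, 2007), (4, 1983)}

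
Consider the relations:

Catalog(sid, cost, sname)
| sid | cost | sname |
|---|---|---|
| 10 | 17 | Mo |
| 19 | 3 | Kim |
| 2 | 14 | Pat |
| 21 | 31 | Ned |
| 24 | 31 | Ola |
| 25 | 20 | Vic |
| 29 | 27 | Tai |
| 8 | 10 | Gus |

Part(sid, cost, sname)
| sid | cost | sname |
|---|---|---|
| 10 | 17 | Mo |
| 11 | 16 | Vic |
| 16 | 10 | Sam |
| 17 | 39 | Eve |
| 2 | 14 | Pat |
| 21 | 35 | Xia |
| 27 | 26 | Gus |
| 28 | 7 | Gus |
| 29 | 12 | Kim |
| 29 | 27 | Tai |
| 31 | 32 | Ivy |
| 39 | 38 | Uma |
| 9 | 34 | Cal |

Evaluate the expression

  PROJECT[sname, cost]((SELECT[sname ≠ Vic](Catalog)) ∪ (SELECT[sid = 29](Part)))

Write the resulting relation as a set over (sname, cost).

Filtering on sname ≠ Vic leaves {(10, 17, Mo), (19, 3, Kim), (2, 14, Pat), (21, 31, Ned), (24, 31, Ola), (29, 27, Tai), (8, 10, Gus)}.
Filtering on sid = 29 leaves {(29, 12, Kim), (29, 27, Tai)}.
Union: {(10, 17, Mo), (19, 3, Kim), (2, 14, Pat), (21, 31, Ned), (24, 31, Ola), (29, 27, Tai), (8, 10, Gus)} with {(29, 12, Kim), (29, 27, Tai)} → {(10, 17, Mo), (19, 3, Kim), (2, 14, Pat), (21, 31, Ned), (24, 31, Ola), (29, 12, Kim), (29, 27, Tai), (8, 10, Gus)}
Keep only column(s) sname, cost: {(Gus, 10), (Kim, 12), (Kim, 3), (Mo, 17), (Ned, 31), (Ola, 31), (Pat, 14), (Tai, 27)}

{(Gus, 10), (Kim, 12), (Kim, 3), (Mo, 17), (Ned, 31), (Ola, 31), (Pat, 14), (Tai, 27)}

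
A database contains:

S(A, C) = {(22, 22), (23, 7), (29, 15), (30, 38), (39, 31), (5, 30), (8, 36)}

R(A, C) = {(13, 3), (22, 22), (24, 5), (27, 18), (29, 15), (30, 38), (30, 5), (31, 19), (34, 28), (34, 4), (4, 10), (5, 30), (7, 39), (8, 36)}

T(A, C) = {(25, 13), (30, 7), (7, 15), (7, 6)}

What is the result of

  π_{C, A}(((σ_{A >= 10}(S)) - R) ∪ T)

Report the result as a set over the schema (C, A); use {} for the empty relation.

{(13, 25), (15, 7), (31, 39), (6, 7), (7, 23), (7, 30)}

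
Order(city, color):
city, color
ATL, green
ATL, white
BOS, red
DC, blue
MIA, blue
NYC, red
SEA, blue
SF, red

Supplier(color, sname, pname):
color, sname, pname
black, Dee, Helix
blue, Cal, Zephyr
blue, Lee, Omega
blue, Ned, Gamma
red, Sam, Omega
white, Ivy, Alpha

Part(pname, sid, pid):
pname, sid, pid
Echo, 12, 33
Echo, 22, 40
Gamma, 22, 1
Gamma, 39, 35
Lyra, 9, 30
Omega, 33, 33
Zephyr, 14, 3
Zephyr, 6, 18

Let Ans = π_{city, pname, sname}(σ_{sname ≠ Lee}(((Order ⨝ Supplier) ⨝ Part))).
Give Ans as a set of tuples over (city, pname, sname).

Order ⋈ Supplier (natural join on color): {(ATL, white, Ivy, Alpha), (BOS, red, Sam, Omega), (DC, blue, Cal, Zephyr), (DC, blue, Lee, Omega), (DC, blue, Ned, Gamma), (MIA, blue, Cal, Zephyr), (MIA, blue, Lee, Omega), (MIA, blue, Ned, Gamma), (NYC, red, Sam, Omega), (SEA, blue, Cal, Zephyr), (SEA, blue, Lee, Omega), (SEA, blue, Ned, Gamma), (SF, red, Sam, Omega)}
(Order ⨝ Supplier) ⋈ Part (natural join on pname): {(BOS, red, Sam, Omega, 33, 33), (DC, blue, Cal, Zephyr, 14, 3), (DC, blue, Cal, Zephyr, 6, 18), (DC, blue, Lee, Omega, 33, 33), (DC, blue, Ned, Gamma, 22, 1), (DC, blue, Ned, Gamma, 39, 35), (MIA, blue, Cal, Zephyr, 14, 3), (MIA, blue, Cal, Zephyr, 6, 18), (MIA, blue, Lee, Omega, 33, 33), (MIA, blue, Ned, Gamma, 22, 1), (MIA, blue, Ned, Gamma, 39, 35), (NYC, red, Sam, Omega, 33, 33), (SEA, blue, Cal, Zephyr, 14, 3), (SEA, blue, Cal, Zephyr, 6, 18), (SEA, blue, Lee, Omega, 33, 33), (SEA, blue, Ned, Gamma, 22, 1), (SEA, blue, Ned, Gamma, 39, 35), (SF, red, Sam, Omega, 33, 33)}
Selection sname ≠ Lee: {(BOS, red, Sam, Omega, 33, 33), (DC, blue, Cal, Zephyr, 14, 3), (DC, blue, Cal, Zephyr, 6, 18), (DC, blue, Ned, Gamma, 22, 1), (DC, blue, Ned, Gamma, 39, 35), (MIA, blue, Cal, Zephyr, 14, 3), (MIA, blue, Cal, Zephyr, 6, 18), (MIA, blue, Ned, Gamma, 22, 1), (MIA, blue, Ned, Gamma, 39, 35), (NYC, red, Sam, Omega, 33, 33), (SEA, blue, Cal, Zephyr, 14, 3), (SEA, blue, Cal, Zephyr, 6, 18), (SEA, blue, Ned, Gamma, 22, 1), (SEA, blue, Ned, Gamma, 39, 35), (SF, red, Sam, Omega, 33, 33)}
π[city, pname, sname]: project onto (city, pname, sname) (6 duplicate(s) eliminated) → {(BOS, Omega, Sam), (DC, Gamma, Ned), (DC, Zephyr, Cal), (MIA, Gamma, Ned), (MIA, Zephyr, Cal), (NYC, Omega, Sam), (SEA, Gamma, Ned), (SEA, Zephyr, Cal), (SF, Omega, Sam)}

{(BOS, Omega, Sam), (DC, Gamma, Ned), (DC, Zephyr, Cal), (MIA, Gamma, Ned), (MIA, Zephyr, Cal), (NYC, Omega, Sam), (SEA, Gamma, Ned), (SEA, Zephyr, Cal), (SF, Omega, Sam)}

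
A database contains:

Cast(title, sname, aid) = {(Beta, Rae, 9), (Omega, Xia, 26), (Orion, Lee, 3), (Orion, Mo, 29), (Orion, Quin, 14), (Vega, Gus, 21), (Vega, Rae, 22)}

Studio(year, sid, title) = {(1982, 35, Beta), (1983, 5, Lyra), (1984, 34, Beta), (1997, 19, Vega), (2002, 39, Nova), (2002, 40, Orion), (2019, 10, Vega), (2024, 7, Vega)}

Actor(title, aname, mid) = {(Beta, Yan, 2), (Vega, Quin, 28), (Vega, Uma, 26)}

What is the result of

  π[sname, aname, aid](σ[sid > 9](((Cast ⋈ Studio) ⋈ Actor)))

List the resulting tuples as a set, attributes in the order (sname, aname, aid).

{(Gus, Quin, 21), (Gus, Uma, 21), (Rae, Quin, 22), (Rae, Uma, 22), (Rae, Yan, 9)}

Joining Cast and Studio on title yields {(Beta, Rae, 9, 1982, 35), (Beta, Rae, 9, 1984, 34), (Orion, Lee, 3, 2002, 40), (Orion, Mo, 29, 2002, 40), (Orion, Quin, 14, 2002, 40), (Vega, Gus, 21, 1997, 19), (Vega, Gus, 21, 2019, 10), (Vega, Gus, 21, 2024, 7), (Vega, Rae, 22, 1997, 19), (Vega, Rae, 22, 2019, 10), (Vega, Rae, 22, 2024, 7)}.
Joining (Cast ⋈ Studio) and Actor on title yields {(Beta, Rae, 9, 1982, 35, Yan, 2), (Beta, Rae, 9, 1984, 34, Yan, 2), (Vega, Gus, 21, 1997, 19, Quin, 28), (Vega, Gus, 21, 1997, 19, Uma, 26), (Vega, Gus, 21, 2019, 10, Quin, 28), (Vega, Gus, 21, 2019, 10, Uma, 26), (Vega, Gus, 21, 2024, 7, Quin, 28), (Vega, Gus, 21, 2024, 7, Uma, 26), (Vega, Rae, 22, 1997, 19, Quin, 28), (Vega, Rae, 22, 1997, 19, Uma, 26), (Vega, Rae, 22, 2019, 10, Quin, 28), (Vega, Rae, 22, 2019, 10, Uma, 26), (Vega, Rae, 22, 2024, 7, Quin, 28), (Vega, Rae, 22, 2024, 7, Uma, 26)}.
Selection sid > 9: {(Beta, Rae, 9, 1982, 35, Yan, 2), (Beta, Rae, 9, 1984, 34, Yan, 2), (Vega, Gus, 21, 1997, 19, Quin, 28), (Vega, Gus, 21, 1997, 19, Uma, 26), (Vega, Gus, 21, 2019, 10, Quin, 28), (Vega, Gus, 21, 2019, 10, Uma, 26), (Vega, Rae, 22, 1997, 19, Quin, 28), (Vega, Rae, 22, 1997, 19, Uma, 26), (Vega, Rae, 22, 2019, 10, Quin, 28), (Vega, Rae, 22, 2019, 10, Uma, 26)}
Keep only column(s) sname, aname, aid (5 duplicate(s) eliminated): {(Gus, Quin, 21), (Gus, Uma, 21), (Rae, Quin, 22), (Rae, Uma, 22), (Rae, Yan, 9)}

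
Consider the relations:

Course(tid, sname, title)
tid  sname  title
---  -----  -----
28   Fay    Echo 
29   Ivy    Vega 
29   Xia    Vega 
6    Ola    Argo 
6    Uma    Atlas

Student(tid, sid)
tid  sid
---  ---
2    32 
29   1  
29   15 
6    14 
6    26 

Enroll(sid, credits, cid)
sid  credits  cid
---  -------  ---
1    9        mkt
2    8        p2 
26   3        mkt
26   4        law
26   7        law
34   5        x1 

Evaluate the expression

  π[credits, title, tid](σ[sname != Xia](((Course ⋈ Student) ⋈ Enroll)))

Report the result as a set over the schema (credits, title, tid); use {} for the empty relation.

Natural join on tid: {(29, Ivy, Vega, 1), (29, Ivy, Vega, 15), (29, Xia, Vega, 1), (29, Xia, Vega, 15), (6, Ola, Argo, 14), (6, Ola, Argo, 26), (6, Uma, Atlas, 14), (6, Uma, Atlas, 26)}
Natural join on sid: {(29, Ivy, Vega, 1, 9, mkt), (29, Xia, Vega, 1, 9, mkt), (6, Ola, Argo, 26, 3, mkt), (6, Ola, Argo, 26, 4, law), (6, Ola, Argo, 26, 7, law), (6, Uma, Atlas, 26, 3, mkt), (6, Uma, Atlas, 26, 4, law), (6, Uma, Atlas, 26, 7, law)}
Selection sname != Xia: {(29, Ivy, Vega, 1, 9, mkt), (6, Ola, Argo, 26, 3, mkt), (6, Ola, Argo, 26, 4, law), (6, Ola, Argo, 26, 7, law), (6, Uma, Atlas, 26, 3, mkt), (6, Uma, Atlas, 26, 4, law), (6, Uma, Atlas, 26, 7, law)}
Keep only column(s) credits, title, tid: {(3, Argo, 6), (3, Atlas, 6), (4, Argo, 6), (4, Atlas, 6), (7, Argo, 6), (7, Atlas, 6), (9, Vega, 29)}

{(3, Argo, 6), (3, Atlas, 6), (4, Argo, 6), (4, Atlas, 6), (7, Argo, 6), (7, Atlas, 6), (9, Vega, 29)}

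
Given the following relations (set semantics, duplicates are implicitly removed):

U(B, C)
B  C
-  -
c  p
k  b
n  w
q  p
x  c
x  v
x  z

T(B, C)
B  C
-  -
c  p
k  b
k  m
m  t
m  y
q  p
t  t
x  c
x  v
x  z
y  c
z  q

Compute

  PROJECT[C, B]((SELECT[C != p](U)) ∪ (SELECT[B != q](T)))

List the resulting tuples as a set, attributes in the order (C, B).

{(b, k), (c, x), (c, y), (m, k), (p, c), (q, z), (t, m), (t, t), (v, x), (w, n), (y, m), (z, x)}

Selection C != p: {(k, b), (n, w), (x, c), (x, v), (x, z)}
Selection B != q: {(c, p), (k, b), (k, m), (m, t), (m, y), (t, t), (x, c), (x, v), (x, z), (y, c), (z, q)}
Union: {(k, b), (n, w), (x, c), (x, v), (x, z)} with {(c, p), (k, b), (k, m), (m, t), (m, y), (t, t), (x, c), (x, v), (x, z), (y, c), (z, q)} → {(c, p), (k, b), (k, m), (m, t), (m, y), (n, w), (t, t), (x, c), (x, v), (x, z), (y, c), (z, q)}
Keep only column(s) C, B: {(b, k), (c, x), (c, y), (m, k), (p, c), (q, z), (t, m), (t, t), (v, x), (w, n), (y, m), (z, x)}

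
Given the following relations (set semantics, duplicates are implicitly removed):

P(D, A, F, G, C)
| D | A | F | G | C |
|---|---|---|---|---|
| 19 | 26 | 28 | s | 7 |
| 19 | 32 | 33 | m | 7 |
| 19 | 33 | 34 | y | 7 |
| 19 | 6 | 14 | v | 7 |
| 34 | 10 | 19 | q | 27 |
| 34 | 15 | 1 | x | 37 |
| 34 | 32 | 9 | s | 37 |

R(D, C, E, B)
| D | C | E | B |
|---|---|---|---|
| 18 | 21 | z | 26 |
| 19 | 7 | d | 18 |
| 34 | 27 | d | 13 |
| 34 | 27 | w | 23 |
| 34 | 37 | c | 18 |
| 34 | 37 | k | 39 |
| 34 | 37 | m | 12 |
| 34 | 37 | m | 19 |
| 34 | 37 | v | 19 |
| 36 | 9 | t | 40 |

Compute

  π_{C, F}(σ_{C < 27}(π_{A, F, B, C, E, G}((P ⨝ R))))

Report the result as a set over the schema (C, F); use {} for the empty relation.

{(7, 14), (7, 28), (7, 33), (7, 34)}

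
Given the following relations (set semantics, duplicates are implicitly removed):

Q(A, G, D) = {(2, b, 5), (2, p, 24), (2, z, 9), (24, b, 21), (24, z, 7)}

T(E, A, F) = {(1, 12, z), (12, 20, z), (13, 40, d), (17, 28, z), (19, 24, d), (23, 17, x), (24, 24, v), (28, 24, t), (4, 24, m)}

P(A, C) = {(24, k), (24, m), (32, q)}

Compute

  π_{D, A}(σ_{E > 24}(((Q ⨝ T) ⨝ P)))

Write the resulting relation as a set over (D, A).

{(21, 24), (7, 24)}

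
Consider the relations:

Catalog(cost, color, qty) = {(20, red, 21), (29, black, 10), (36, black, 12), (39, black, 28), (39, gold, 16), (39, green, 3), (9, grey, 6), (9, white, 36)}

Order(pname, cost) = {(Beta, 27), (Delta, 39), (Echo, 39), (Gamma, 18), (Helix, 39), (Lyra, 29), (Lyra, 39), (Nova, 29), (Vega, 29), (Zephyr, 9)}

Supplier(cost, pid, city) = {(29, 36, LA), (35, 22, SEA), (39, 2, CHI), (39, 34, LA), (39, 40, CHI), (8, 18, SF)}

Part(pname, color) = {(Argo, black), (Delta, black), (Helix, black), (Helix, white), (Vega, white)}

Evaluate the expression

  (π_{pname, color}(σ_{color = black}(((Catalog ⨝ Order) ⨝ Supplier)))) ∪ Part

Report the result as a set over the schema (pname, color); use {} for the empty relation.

Joining Catalog and Order on cost yields {(29, black, 10, Lyra), (29, black, 10, Nova), (29, black, 10, Vega), (39, black, 28, Delta), (39, black, 28, Echo), (39, black, 28, Helix), (39, black, 28, Lyra), (39, gold, 16, Delta), (39, gold, 16, Echo), (39, gold, 16, Helix), (39, gold, 16, Lyra), (39, green, 3, Delta), (39, green, 3, Echo), (39, green, 3, Helix), (39, green, 3, Lyra), (9, grey, 6, Zephyr), (9, white, 36, Zephyr)}.
Joining (Catalog ⨝ Order) and Supplier on cost yields {(29, black, 10, Lyra, 36, LA), (29, black, 10, Nova, 36, LA), (29, black, 10, Vega, 36, LA), (39, black, 28, Delta, 2, CHI), (39, black, 28, Delta, 34, LA), (39, black, 28, Delta, 40, CHI), (39, black, 28, Echo, 2, CHI), (39, black, 28, Echo, 34, LA), (39, black, 28, Echo, 40, CHI), (39, black, 28, Helix, 2, CHI), (39, black, 28, Helix, 34, LA), (39, black, 28, Helix, 40, CHI), (39, black, 28, Lyra, 2, CHI), (39, black, 28, Lyra, 34, LA), (39, black, 28, Lyra, 40, CHI), (39, gold, 16, Delta, 2, CHI), (39, gold, 16, Delta, 34, LA), (39, gold, 16, Delta, 40, CHI), (39, gold, 16, Echo, 2, CHI), (39, gold, 16, Echo, 34, LA), (39, gold, 16, Echo, 40, CHI), (39, gold, 16, Helix, 2, CHI), (39, gold, 16, Helix, 34, LA), (39, gold, 16, Helix, 40, CHI), (39, gold, 16, Lyra, 2, CHI), (39, gold, 16, Lyra, 34, LA), (39, gold, 16, Lyra, 40, CHI), (39, green, 3, Delta, 2, CHI), (39, green, 3, Delta, 34, LA), (39, green, 3, Delta, 40, CHI), (39, green, 3, Echo, 2, CHI), (39, green, 3, Echo, 34, LA), (39, green, 3, Echo, 40, CHI), (39, green, 3, Helix, 2, CHI), (39, green, 3, Helix, 34, LA), (39, green, 3, Helix, 40, CHI), (39, green, 3, Lyra, 2, CHI), (39, green, 3, Lyra, 34, LA), (39, green, 3, Lyra, 40, CHI)}.
Filtering on color = black leaves {(29, black, 10, Lyra, 36, LA), (29, black, 10, Nova, 36, LA), (29, black, 10, Vega, 36, LA), (39, black, 28, Delta, 2, CHI), (39, black, 28, Delta, 34, LA), (39, black, 28, Delta, 40, CHI), (39, black, 28, Echo, 2, CHI), (39, black, 28, Echo, 34, LA), (39, black, 28, Echo, 40, CHI), (39, black, 28, Helix, 2, CHI), (39, black, 28, Helix, 34, LA), (39, black, 28, Helix, 40, CHI), (39, black, 28, Lyra, 2, CHI), (39, black, 28, Lyra, 34, LA), (39, black, 28, Lyra, 40, CHI)}.
Keep only column(s) pname, color (9 duplicate(s) eliminated): {(Delta, black), (Echo, black), (Helix, black), (Lyra, black), (Nova, black), (Vega, black)}
Set union of the two operands is {(Argo, black), (Delta, black), (Echo, black), (Helix, black), (Helix, white), (Lyra, black), (Nova, black), (Vega, black), (Vega, white)}.

{(Argo, black), (Delta, black), (Echo, black), (Helix, black), (Helix, white), (Lyra, black), (Nova, black), (Vega, black), (Vega, white)}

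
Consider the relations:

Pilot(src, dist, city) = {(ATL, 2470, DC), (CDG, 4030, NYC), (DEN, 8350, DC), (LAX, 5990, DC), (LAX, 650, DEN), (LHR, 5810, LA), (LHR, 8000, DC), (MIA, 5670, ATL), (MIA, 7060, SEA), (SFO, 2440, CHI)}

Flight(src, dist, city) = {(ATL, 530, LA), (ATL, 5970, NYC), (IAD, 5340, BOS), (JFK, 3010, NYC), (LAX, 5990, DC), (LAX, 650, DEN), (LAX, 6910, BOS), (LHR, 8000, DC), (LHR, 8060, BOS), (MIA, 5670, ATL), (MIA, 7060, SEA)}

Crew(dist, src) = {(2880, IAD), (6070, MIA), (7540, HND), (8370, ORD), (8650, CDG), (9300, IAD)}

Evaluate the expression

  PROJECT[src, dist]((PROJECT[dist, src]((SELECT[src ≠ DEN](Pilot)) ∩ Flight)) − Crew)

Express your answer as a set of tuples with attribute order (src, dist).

Selection src ≠ DEN: {(ATL, 2470, DC), (CDG, 4030, NYC), (LAX, 5990, DC), (LAX, 650, DEN), (LHR, 5810, LA), (LHR, 8000, DC), (MIA, 5670, ATL), (MIA, 7060, SEA), (SFO, 2440, CHI)}
Intersection: {(ATL, 2470, DC), (CDG, 4030, NYC), (LAX, 5990, DC), (LAX, 650, DEN), (LHR, 5810, LA), (LHR, 8000, DC), (MIA, 5670, ATL), (MIA, 7060, SEA), (SFO, 2440, CHI)} with {(ATL, 530, LA), (ATL, 5970, NYC), (IAD, 5340, BOS), (JFK, 3010, NYC), (LAX, 5990, DC), (LAX, 650, DEN), (LAX, 6910, BOS), (LHR, 8000, DC), (LHR, 8060, BOS), (MIA, 5670, ATL), (MIA, 7060, SEA)} → {(LAX, 5990, DC), (LAX, 650, DEN), (LHR, 8000, DC), (MIA, 5670, ATL), (MIA, 7060, SEA)}
Keep only column(s) dist, src: {(5670, MIA), (5990, LAX), (650, LAX), (7060, MIA), (8000, LHR)}
Difference: {(5670, MIA), (5990, LAX), (650, LAX), (7060, MIA), (8000, LHR)} with {(2880, IAD), (6070, MIA), (7540, HND), (8370, ORD), (8650, CDG), (9300, IAD)} → {(5670, MIA), (5990, LAX), (650, LAX), (7060, MIA), (8000, LHR)}
Keep only column(s) src, dist: {(LAX, 5990), (LAX, 650), (LHR, 8000), (MIA, 5670), (MIA, 7060)}

{(LAX, 5990), (LAX, 650), (LHR, 8000), (MIA, 5670), (MIA, 7060)}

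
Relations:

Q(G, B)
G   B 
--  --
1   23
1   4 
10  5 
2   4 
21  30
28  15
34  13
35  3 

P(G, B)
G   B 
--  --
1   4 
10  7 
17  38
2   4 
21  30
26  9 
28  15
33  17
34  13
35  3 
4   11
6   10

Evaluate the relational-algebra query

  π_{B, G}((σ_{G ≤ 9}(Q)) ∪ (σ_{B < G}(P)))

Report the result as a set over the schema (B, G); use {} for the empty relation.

σ[G ≤ 9]: keep tuples satisfying G ≤ 9 → {(1, 23), (1, 4), (2, 4)}
σ[B < G]: keep tuples satisfying B < G → {(10, 7), (26, 9), (28, 15), (33, 17), (34, 13), (35, 3)}
Union: {(1, 23), (1, 4), (2, 4)} with {(10, 7), (26, 9), (28, 15), (33, 17), (34, 13), (35, 3)} → {(1, 23), (1, 4), (10, 7), (2, 4), (26, 9), (28, 15), (33, 17), (34, 13), (35, 3)}
π[B, G]: project onto (B, G) → {(13, 34), (15, 28), (17, 33), (23, 1), (3, 35), (4, 1), (4, 2), (7, 10), (9, 26)}

{(13, 34), (15, 28), (17, 33), (23, 1), (3, 35), (4, 1), (4, 2), (7, 10), (9, 26)}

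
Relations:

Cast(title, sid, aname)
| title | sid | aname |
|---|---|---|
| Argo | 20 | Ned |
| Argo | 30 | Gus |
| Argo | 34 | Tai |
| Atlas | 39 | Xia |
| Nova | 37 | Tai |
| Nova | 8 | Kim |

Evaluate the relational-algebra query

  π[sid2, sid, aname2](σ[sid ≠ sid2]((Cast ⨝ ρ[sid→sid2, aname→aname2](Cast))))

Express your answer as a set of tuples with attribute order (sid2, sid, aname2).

ρ[sid→sid2, aname→aname2]: schema becomes (title, sid2, aname2); tuples unchanged.
Joining Cast and ρ[sid→sid2, aname→aname2](Cast) on title yields {(Argo, 20, Ned, 20, Ned), (Argo, 20, Ned, 30, Gus), (Argo, 20, Ned, 34, Tai), (Argo, 30, Gus, 20, Ned), (Argo, 30, Gus, 30, Gus), (Argo, 30, Gus, 34, Tai), (Argo, 34, Tai, 20, Ned), (Argo, 34, Tai, 30, Gus), (Argo, 34, Tai, 34, Tai), (Atlas, 39, Xia, 39, Xia), (Nova, 37, Tai, 37, Tai), (Nova, 37, Tai, 8, Kim), (Nova, 8, Kim, 37, Tai), (Nova, 8, Kim, 8, Kim)}.
Filtering on sid ≠ sid2 leaves {(Argo, 20, Ned, 30, Gus), (Argo, 20, Ned, 34, Tai), (Argo, 30, Gus, 20, Ned), (Argo, 30, Gus, 34, Tai), (Argo, 34, Tai, 20, Ned), (Argo, 34, Tai, 30, Gus), (Nova, 37, Tai, 8, Kim), (Nova, 8, Kim, 37, Tai)}.
Projecting to sid2, sid, aname2: {(20, 30, Ned), (20, 34, Ned), (30, 20, Gus), (30, 34, Gus), (34, 20, Tai), (34, 30, Tai), (37, 8, Tai), (8, 37, Kim)}

{(20, 30, Ned), (20, 34, Ned), (30, 20, Gus), (30, 34, Gus), (34, 20, Tai), (34, 30, Tai), (37, 8, Tai), (8, 37, Kim)}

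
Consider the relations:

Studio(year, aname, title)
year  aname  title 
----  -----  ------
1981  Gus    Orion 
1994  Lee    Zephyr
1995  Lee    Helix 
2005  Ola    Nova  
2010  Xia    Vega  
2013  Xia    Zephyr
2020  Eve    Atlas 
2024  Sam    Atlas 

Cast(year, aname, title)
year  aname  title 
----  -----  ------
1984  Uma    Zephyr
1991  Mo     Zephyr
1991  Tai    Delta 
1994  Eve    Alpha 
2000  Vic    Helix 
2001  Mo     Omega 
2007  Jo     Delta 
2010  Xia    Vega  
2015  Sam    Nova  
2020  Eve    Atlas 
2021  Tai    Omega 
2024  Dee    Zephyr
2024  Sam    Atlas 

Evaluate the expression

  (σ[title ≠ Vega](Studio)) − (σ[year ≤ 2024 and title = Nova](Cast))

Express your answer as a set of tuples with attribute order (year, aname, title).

Apply σ_{title ≠ Vega}; surviving tuples: {(1981, Gus, Orion), (1994, Lee, Zephyr), (1995, Lee, Helix), (2005, Ola, Nova), (2013, Xia, Zephyr), (2020, Eve, Atlas), (2024, Sam, Atlas)}
Apply σ_{year ≤ 2024 and title = Nova}; surviving tuples: {(2015, Sam, Nova)}
Set difference of the two operands is {(1981, Gus, Orion), (1994, Lee, Zephyr), (1995, Lee, Helix), (2005, Ola, Nova), (2013, Xia, Zephyr), (2020, Eve, Atlas), (2024, Sam, Atlas)}.

{(1981, Gus, Orion), (1994, Lee, Zephyr), (1995, Lee, Helix), (2005, Ola, Nova), (2013, Xia, Zephyr), (2020, Eve, Atlas), (2024, Sam, Atlas)}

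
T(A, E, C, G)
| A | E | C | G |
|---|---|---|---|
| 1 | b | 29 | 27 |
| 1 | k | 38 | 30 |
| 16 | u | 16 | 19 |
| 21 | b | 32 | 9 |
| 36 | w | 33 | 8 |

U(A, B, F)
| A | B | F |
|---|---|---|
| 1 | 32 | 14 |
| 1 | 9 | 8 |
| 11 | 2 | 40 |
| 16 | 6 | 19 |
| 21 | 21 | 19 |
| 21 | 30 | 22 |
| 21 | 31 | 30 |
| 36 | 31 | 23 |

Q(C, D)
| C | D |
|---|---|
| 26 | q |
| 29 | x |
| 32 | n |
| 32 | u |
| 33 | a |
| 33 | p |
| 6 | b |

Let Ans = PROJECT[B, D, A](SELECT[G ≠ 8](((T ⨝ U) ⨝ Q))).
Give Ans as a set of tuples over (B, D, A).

Natural join on A: {(1, b, 29, 27, 32, 14), (1, b, 29, 27, 9, 8), (1, k, 38, 30, 32, 14), (1, k, 38, 30, 9, 8), (16, u, 16, 19, 6, 19), (21, b, 32, 9, 21, 19), (21, b, 32, 9, 30, 22), (21, b, 32, 9, 31, 30), (36, w, 33, 8, 31, 23)}
Natural join on C: {(1, b, 29, 27, 32, 14, x), (1, b, 29, 27, 9, 8, x), (21, b, 32, 9, 21, 19, n), (21, b, 32, 9, 21, 19, u), (21, b, 32, 9, 30, 22, n), (21, b, 32, 9, 30, 22, u), (21, b, 32, 9, 31, 30, n), (21, b, 32, 9, 31, 30, u), (36, w, 33, 8, 31, 23, a), (36, w, 33, 8, 31, 23, p)}
Selection G ≠ 8: {(1, b, 29, 27, 32, 14, x), (1, b, 29, 27, 9, 8, x), (21, b, 32, 9, 21, 19, n), (21, b, 32, 9, 21, 19, u), (21, b, 32, 9, 30, 22, n), (21, b, 32, 9, 30, 22, u), (21, b, 32, 9, 31, 30, n), (21, b, 32, 9, 31, 30, u)}
π[B, D, A]: project onto (B, D, A) → {(21, n, 21), (21, u, 21), (30, n, 21), (30, u, 21), (31, n, 21), (31, u, 21), (32, x, 1), (9, x, 1)}

{(21, n, 21), (21, u, 21), (30, n, 21), (30, u, 21), (31, n, 21), (31, u, 21), (32, x, 1), (9, x, 1)}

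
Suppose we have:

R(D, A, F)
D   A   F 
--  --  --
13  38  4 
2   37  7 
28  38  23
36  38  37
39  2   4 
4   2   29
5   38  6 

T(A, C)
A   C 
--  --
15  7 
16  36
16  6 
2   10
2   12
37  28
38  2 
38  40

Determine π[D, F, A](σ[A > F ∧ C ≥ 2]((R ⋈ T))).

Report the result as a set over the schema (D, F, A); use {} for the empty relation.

{(13, 4, 38), (2, 7, 37), (28, 23, 38), (36, 37, 38), (5, 6, 38)}

Joining R and T on A yields {(13, 38, 4, 2), (13, 38, 4, 40), (2, 37, 7, 28), (28, 38, 23, 2), (28, 38, 23, 40), (36, 38, 37, 2), (36, 38, 37, 40), (39, 2, 4, 10), (39, 2, 4, 12), (4, 2, 29, 10), (4, 2, 29, 12), (5, 38, 6, 2), (5, 38, 6, 40)}.
Filtering on A > F ∧ C ≥ 2 leaves {(13, 38, 4, 2), (13, 38, 4, 40), (2, 37, 7, 28), (28, 38, 23, 2), (28, 38, 23, 40), (36, 38, 37, 2), (36, 38, 37, 40), (5, 38, 6, 2), (5, 38, 6, 40)}.
Keep only column(s) D, F, A (4 duplicate(s) eliminated): {(13, 4, 38), (2, 7, 37), (28, 23, 38), (36, 37, 38), (5, 6, 38)}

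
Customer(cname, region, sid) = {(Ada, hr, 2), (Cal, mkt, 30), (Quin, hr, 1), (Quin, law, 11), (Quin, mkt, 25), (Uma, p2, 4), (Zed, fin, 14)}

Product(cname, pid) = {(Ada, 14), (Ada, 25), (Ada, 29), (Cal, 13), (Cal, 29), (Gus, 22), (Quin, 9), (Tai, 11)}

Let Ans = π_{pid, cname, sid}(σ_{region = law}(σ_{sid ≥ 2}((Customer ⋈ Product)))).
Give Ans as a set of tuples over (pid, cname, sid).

{(9, Quin, 11)}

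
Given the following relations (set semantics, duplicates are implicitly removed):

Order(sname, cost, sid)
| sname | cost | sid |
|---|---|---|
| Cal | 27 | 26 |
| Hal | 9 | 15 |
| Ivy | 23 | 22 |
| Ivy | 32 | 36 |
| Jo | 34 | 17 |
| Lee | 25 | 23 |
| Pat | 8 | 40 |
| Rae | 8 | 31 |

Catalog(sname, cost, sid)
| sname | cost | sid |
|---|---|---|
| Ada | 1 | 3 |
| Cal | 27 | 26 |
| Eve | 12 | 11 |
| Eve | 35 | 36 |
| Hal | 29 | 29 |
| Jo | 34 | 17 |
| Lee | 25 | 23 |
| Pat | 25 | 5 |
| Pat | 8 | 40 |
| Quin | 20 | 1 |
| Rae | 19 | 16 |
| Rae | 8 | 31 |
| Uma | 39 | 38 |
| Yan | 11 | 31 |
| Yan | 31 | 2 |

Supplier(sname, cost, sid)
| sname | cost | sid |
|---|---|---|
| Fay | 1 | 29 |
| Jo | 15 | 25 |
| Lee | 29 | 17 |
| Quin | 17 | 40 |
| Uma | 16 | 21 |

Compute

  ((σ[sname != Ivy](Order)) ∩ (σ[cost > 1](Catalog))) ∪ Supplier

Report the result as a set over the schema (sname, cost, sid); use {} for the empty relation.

Selection sname != Ivy: {(Cal, 27, 26), (Hal, 9, 15), (Jo, 34, 17), (Lee, 25, 23), (Pat, 8, 40), (Rae, 8, 31)}
Selection cost > 1: {(Cal, 27, 26), (Eve, 12, 11), (Eve, 35, 36), (Hal, 29, 29), (Jo, 34, 17), (Lee, 25, 23), (Pat, 25, 5), (Pat, 8, 40), (Quin, 20, 1), (Rae, 19, 16), (Rae, 8, 31), (Uma, 39, 38), (Yan, 11, 31), (Yan, 31, 2)}
Intersection: {(Cal, 27, 26), (Hal, 9, 15), (Jo, 34, 17), (Lee, 25, 23), (Pat, 8, 40), (Rae, 8, 31)} with {(Cal, 27, 26), (Eve, 12, 11), (Eve, 35, 36), (Hal, 29, 29), (Jo, 34, 17), (Lee, 25, 23), (Pat, 25, 5), (Pat, 8, 40), (Quin, 20, 1), (Rae, 19, 16), (Rae, 8, 31), (Uma, 39, 38), (Yan, 11, 31), (Yan, 31, 2)} → {(Cal, 27, 26), (Jo, 34, 17), (Lee, 25, 23), (Pat, 8, 40), (Rae, 8, 31)}
Union: {(Cal, 27, 26), (Jo, 34, 17), (Lee, 25, 23), (Pat, 8, 40), (Rae, 8, 31)} with {(Fay, 1, 29), (Jo, 15, 25), (Lee, 29, 17), (Quin, 17, 40), (Uma, 16, 21)} → {(Cal, 27, 26), (Fay, 1, 29), (Jo, 15, 25), (Jo, 34, 17), (Lee, 25, 23), (Lee, 29, 17), (Pat, 8, 40), (Quin, 17, 40), (Rae, 8, 31), (Uma, 16, 21)}

{(Cal, 27, 26), (Fay, 1, 29), (Jo, 15, 25), (Jo, 34, 17), (Lee, 25, 23), (Lee, 29, 17), (Pat, 8, 40), (Quin, 17, 40), (Rae, 8, 31), (Uma, 16, 21)}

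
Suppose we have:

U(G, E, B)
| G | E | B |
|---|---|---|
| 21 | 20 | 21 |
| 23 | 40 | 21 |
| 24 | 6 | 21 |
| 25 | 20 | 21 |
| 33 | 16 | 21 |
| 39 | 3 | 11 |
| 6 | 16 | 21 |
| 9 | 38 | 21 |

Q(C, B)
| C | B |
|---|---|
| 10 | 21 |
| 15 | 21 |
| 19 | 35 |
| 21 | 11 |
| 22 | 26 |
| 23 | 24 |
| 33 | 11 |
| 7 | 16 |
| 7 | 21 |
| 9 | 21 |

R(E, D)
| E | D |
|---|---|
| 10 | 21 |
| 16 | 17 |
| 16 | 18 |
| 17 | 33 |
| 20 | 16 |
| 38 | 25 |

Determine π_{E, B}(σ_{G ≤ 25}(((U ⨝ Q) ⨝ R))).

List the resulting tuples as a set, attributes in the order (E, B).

Joining U and Q on B yields {(21, 20, 21, 10), (21, 20, 21, 15), (21, 20, 21, 7), (21, 20, 21, 9), (23, 40, 21, 10), (23, 40, 21, 15), (23, 40, 21, 7), (23, 40, 21, 9), (24, 6, 21, 10), (24, 6, 21, 15), (24, 6, 21, 7), (24, 6, 21, 9), (25, 20, 21, 10), (25, 20, 21, 15), (25, 20, 21, 7), (25, 20, 21, 9), (33, 16, 21, 10), (33, 16, 21, 15), (33, 16, 21, 7), (33, 16, 21, 9), (39, 3, 11, 21), (39, 3, 11, 33), (6, 16, 21, 10), (6, 16, 21, 15), (6, 16, 21, 7), (6, 16, 21, 9), (9, 38, 21, 10), (9, 38, 21, 15), (9, 38, 21, 7), (9, 38, 21, 9)}.
Joining (U ⨝ Q) and R on E yields {(21, 20, 21, 10, 16), (21, 20, 21, 15, 16), (21, 20, 21, 7, 16), (21, 20, 21, 9, 16), (25, 20, 21, 10, 16), (25, 20, 21, 15, 16), (25, 20, 21, 7, 16), (25, 20, 21, 9, 16), (33, 16, 21, 10, 17), (33, 16, 21, 10, 18), (33, 16, 21, 15, 17), (33, 16, 21, 15, 18), (33, 16, 21, 7, 17), (33, 16, 21, 7, 18), (33, 16, 21, 9, 17), (33, 16, 21, 9, 18), (6, 16, 21, 10, 17), (6, 16, 21, 10, 18), (6, 16, 21, 15, 17), (6, 16, 21, 15, 18), (6, 16, 21, 7, 17), (6, 16, 21, 7, 18), (6, 16, 21, 9, 17), (6, 16, 21, 9, 18), (9, 38, 21, 10, 25), (9, 38, 21, 15, 25), (9, 38, 21, 7, 25), (9, 38, 21, 9, 25)}.
σ[G ≤ 25]: keep tuples satisfying G ≤ 25 → {(21, 20, 21, 10, 16), (21, 20, 21, 15, 16), (21, 20, 21, 7, 16), (21, 20, 21, 9, 16), (25, 20, 21, 10, 16), (25, 20, 21, 15, 16), (25, 20, 21, 7, 16), (25, 20, 21, 9, 16), (6, 16, 21, 10, 17), (6, 16, 21, 10, 18), (6, 16, 21, 15, 17), (6, 16, 21, 15, 18), (6, 16, 21, 7, 17), (6, 16, 21, 7, 18), (6, 16, 21, 9, 17), (6, 16, 21, 9, 18), (9, 38, 21, 10, 25), (9, 38, 21, 15, 25), (9, 38, 21, 7, 25), (9, 38, 21, 9, 25)}
Keep only column(s) E, B (17 duplicate(s) eliminated): {(16, 21), (20, 21), (38, 21)}

{(16, 21), (20, 21), (38, 21)}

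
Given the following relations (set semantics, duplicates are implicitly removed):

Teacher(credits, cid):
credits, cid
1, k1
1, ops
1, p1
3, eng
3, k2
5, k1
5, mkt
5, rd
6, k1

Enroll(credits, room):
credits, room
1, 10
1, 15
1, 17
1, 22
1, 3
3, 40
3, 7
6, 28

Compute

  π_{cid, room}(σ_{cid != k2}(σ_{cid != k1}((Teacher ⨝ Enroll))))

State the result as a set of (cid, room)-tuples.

{(eng, 40), (eng, 7), (ops, 10), (ops, 15), (ops, 17), (ops, 22), (ops, 3), (p1, 10), (p1, 15), (p1, 17), (p1, 22), (p1, 3)}

Natural join on credits: {(1, k1, 10), (1, k1, 15), (1, k1, 17), (1, k1, 22), (1, k1, 3), (1, ops, 10), (1, ops, 15), (1, ops, 17), (1, ops, 22), (1, ops, 3), (1, p1, 10), (1, p1, 15), (1, p1, 17), (1, p1, 22), (1, p1, 3), (3, eng, 40), (3, eng, 7), (3, k2, 40), (3, k2, 7), (6, k1, 28)}
Selection cid != k1: {(1, ops, 10), (1, ops, 15), (1, ops, 17), (1, ops, 22), (1, ops, 3), (1, p1, 10), (1, p1, 15), (1, p1, 17), (1, p1, 22), (1, p1, 3), (3, eng, 40), (3, eng, 7), (3, k2, 40), (3, k2, 7)}
Selection cid != k2: {(1, ops, 10), (1, ops, 15), (1, ops, 17), (1, ops, 22), (1, ops, 3), (1, p1, 10), (1, p1, 15), (1, p1, 17), (1, p1, 22), (1, p1, 3), (3, eng, 40), (3, eng, 7)}
π_{cid, room} gives {(eng, 40), (eng, 7), (ops, 10), (ops, 15), (ops, 17), (ops, 22), (ops, 3), (p1, 10), (p1, 15), (p1, 17), (p1, 22), (p1, 3)}.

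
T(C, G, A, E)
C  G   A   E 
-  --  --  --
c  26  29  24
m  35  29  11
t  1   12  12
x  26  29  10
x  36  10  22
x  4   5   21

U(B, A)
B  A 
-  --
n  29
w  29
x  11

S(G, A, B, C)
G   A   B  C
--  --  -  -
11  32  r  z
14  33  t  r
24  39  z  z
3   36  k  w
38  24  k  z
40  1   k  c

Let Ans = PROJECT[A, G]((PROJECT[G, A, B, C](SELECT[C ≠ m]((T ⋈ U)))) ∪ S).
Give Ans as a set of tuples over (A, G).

T ⋈ U (natural join on A): {(c, 26, 29, 24, n), (c, 26, 29, 24, w), (m, 35, 29, 11, n), (m, 35, 29, 11, w), (x, 26, 29, 10, n), (x, 26, 29, 10, w)}
Apply σ_{C ≠ m}; surviving tuples: {(c, 26, 29, 24, n), (c, 26, 29, 24, w), (x, 26, 29, 10, n), (x, 26, 29, 10, w)}
π_{G, A, B, C} gives {(26, 29, n, c), (26, 29, n, x), (26, 29, w, c), (26, 29, w, x)}.
Taking the union: {(11, 32, r, z), (14, 33, t, r), (24, 39, z, z), (26, 29, n, c), (26, 29, n, x), (26, 29, w, c), (26, 29, w, x), (3, 36, k, w), (38, 24, k, z), (40, 1, k, c)}
π_{A, G} gives {(1, 40), (24, 38), (29, 26), (32, 11), (33, 14), (36, 3), (39, 24)} (3 duplicate(s) eliminated).

{(1, 40), (24, 38), (29, 26), (32, 11), (33, 14), (36, 3), (39, 24)}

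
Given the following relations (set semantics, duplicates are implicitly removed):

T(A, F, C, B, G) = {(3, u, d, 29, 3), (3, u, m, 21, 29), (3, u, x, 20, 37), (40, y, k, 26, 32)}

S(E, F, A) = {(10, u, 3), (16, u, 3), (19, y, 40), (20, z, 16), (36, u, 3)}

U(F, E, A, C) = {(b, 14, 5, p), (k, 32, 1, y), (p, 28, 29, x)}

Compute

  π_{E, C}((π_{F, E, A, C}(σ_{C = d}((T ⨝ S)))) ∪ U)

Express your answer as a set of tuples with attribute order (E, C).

{(10, d), (14, p), (16, d), (28, x), (32, y), (36, d)}

T ⋈ S (natural join on A, F): {(3, u, d, 29, 3, 10), (3, u, d, 29, 3, 16), (3, u, d, 29, 3, 36), (3, u, m, 21, 29, 10), (3, u, m, 21, 29, 16), (3, u, m, 21, 29, 36), (3, u, x, 20, 37, 10), (3, u, x, 20, 37, 16), (3, u, x, 20, 37, 36), (40, y, k, 26, 32, 19)}
Selection C = d: {(3, u, d, 29, 3, 10), (3, u, d, 29, 3, 16), (3, u, d, 29, 3, 36)}
Keep only column(s) F, E, A, C: {(u, 10, 3, d), (u, 16, 3, d), (u, 36, 3, d)}
Taking the union: {(b, 14, 5, p), (k, 32, 1, y), (p, 28, 29, x), (u, 10, 3, d), (u, 16, 3, d), (u, 36, 3, d)}
Keep only column(s) E, C: {(10, d), (14, p), (16, d), (28, x), (32, y), (36, d)}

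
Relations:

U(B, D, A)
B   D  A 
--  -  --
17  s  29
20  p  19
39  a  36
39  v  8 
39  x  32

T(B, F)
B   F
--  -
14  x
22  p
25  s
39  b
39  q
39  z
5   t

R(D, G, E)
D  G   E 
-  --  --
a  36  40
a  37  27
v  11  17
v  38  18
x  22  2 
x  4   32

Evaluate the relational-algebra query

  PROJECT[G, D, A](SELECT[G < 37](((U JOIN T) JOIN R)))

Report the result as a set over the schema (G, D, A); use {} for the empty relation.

{(11, v, 8), (22, x, 32), (36, a, 36), (4, x, 32)}

Joining U and T on B yields {(39, a, 36, b), (39, a, 36, q), (39, a, 36, z), (39, v, 8, b), (39, v, 8, q), (39, v, 8, z), (39, x, 32, b), (39, x, 32, q), (39, x, 32, z)}.
Joining (U JOIN T) and R on D yields {(39, a, 36, b, 36, 40), (39, a, 36, b, 37, 27), (39, a, 36, q, 36, 40), (39, a, 36, q, 37, 27), (39, a, 36, z, 36, 40), (39, a, 36, z, 37, 27), (39, v, 8, b, 11, 17), (39, v, 8, b, 38, 18), (39, v, 8, q, 11, 17), (39, v, 8, q, 38, 18), (39, v, 8, z, 11, 17), (39, v, 8, z, 38, 18), (39, x, 32, b, 22, 2), (39, x, 32, b, 4, 32), (39, x, 32, q, 22, 2), (39, x, 32, q, 4, 32), (39, x, 32, z, 22, 2), (39, x, 32, z, 4, 32)}.
Filtering on G < 37 leaves {(39, a, 36, b, 36, 40), (39, a, 36, q, 36, 40), (39, a, 36, z, 36, 40), (39, v, 8, b, 11, 17), (39, v, 8, q, 11, 17), (39, v, 8, z, 11, 17), (39, x, 32, b, 22, 2), (39, x, 32, b, 4, 32), (39, x, 32, q, 22, 2), (39, x, 32, q, 4, 32), (39, x, 32, z, 22, 2), (39, x, 32, z, 4, 32)}.
π[G, D, A]: project onto (G, D, A) (8 duplicate(s) eliminated) → {(11, v, 8), (22, x, 32), (36, a, 36), (4, x, 32)}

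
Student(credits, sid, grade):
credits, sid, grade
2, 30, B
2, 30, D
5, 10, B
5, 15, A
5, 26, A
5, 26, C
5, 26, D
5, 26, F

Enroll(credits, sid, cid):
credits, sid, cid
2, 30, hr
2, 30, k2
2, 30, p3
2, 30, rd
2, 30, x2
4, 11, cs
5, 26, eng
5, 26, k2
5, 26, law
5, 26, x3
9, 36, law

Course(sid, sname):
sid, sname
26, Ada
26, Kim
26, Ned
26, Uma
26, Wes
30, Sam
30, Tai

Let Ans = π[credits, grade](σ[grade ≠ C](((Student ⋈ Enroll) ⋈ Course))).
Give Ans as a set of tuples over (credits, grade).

{(2, B), (2, D), (5, A), (5, D), (5, F)}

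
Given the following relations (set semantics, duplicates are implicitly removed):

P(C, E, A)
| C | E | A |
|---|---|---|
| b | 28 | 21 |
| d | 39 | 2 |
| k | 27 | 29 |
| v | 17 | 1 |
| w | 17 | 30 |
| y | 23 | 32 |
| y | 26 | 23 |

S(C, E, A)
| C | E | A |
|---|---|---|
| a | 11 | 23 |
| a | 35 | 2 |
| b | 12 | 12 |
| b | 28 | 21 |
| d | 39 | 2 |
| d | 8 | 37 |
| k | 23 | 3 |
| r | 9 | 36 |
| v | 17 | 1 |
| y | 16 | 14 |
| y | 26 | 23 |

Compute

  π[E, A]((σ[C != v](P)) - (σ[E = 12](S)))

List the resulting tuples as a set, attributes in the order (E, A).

{(17, 30), (23, 32), (26, 23), (27, 29), (28, 21), (39, 2)}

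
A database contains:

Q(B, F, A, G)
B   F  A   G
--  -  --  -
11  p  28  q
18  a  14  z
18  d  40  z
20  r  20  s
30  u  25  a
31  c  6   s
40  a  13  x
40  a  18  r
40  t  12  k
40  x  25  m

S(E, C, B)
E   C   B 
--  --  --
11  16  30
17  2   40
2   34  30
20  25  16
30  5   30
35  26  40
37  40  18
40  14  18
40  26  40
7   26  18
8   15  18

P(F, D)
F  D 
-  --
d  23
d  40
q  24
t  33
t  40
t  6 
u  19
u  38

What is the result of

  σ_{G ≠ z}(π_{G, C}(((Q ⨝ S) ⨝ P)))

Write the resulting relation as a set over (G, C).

{(a, 16), (a, 34), (a, 5), (k, 2), (k, 26)}

Q ⋈ S (natural join on B): {(18, a, 14, z, 37, 40), (18, a, 14, z, 40, 14), (18, a, 14, z, 7, 26), (18, a, 14, z, 8, 15), (18, d, 40, z, 37, 40), (18, d, 40, z, 40, 14), (18, d, 40, z, 7, 26), (18, d, 40, z, 8, 15), (30, u, 25, a, 11, 16), (30, u, 25, a, 2, 34), (30, u, 25, a, 30, 5), (40, a, 13, x, 17, 2), (40, a, 13, x, 35, 26), (40, a, 13, x, 40, 26), (40, a, 18, r, 17, 2), (40, a, 18, r, 35, 26), (40, a, 18, r, 40, 26), (40, t, 12, k, 17, 2), (40, t, 12, k, 35, 26), (40, t, 12, k, 40, 26), (40, x, 25, m, 17, 2), (40, x, 25, m, 35, 26), (40, x, 25, m, 40, 26)}
(Q ⨝ S) ⋈ P (natural join on F): {(18, d, 40, z, 37, 40, 23), (18, d, 40, z, 37, 40, 40), (18, d, 40, z, 40, 14, 23), (18, d, 40, z, 40, 14, 40), (18, d, 40, z, 7, 26, 23), (18, d, 40, z, 7, 26, 40), (18, d, 40, z, 8, 15, 23), (18, d, 40, z, 8, 15, 40), (30, u, 25, a, 11, 16, 19), (30, u, 25, a, 11, 16, 38), (30, u, 25, a, 2, 34, 19), (30, u, 25, a, 2, 34, 38), (30, u, 25, a, 30, 5, 19), (30, u, 25, a, 30, 5, 38), (40, t, 12, k, 17, 2, 33), (40, t, 12, k, 17, 2, 40), (40, t, 12, k, 17, 2, 6), (40, t, 12, k, 35, 26, 33), (40, t, 12, k, 35, 26, 40), (40, t, 12, k, 35, 26, 6), (40, t, 12, k, 40, 26, 33), (40, t, 12, k, 40, 26, 40), (40, t, 12, k, 40, 26, 6)}
π_{G, C} gives {(a, 16), (a, 34), (a, 5), (k, 2), (k, 26), (z, 14), (z, 15), (z, 26), (z, 40)} (14 duplicate(s) eliminated).
σ[G ≠ z]: keep tuples satisfying G ≠ z → {(a, 16), (a, 34), (a, 5), (k, 2), (k, 26)}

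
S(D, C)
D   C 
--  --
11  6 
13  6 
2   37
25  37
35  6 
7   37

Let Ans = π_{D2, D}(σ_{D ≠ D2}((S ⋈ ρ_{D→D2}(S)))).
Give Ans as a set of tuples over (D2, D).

{(11, 13), (11, 35), (13, 11), (13, 35), (2, 25), (2, 7), (25, 2), (25, 7), (35, 11), (35, 13), (7, 2), (7, 25)}

ρ[D→D2]: schema becomes (D2, C); tuples unchanged.
Natural join on C: {(11, 6, 11), (11, 6, 13), (11, 6, 35), (13, 6, 11), (13, 6, 13), (13, 6, 35), (2, 37, 2), (2, 37, 25), (2, 37, 7), (25, 37, 2), (25, 37, 25), (25, 37, 7), (35, 6, 11), (35, 6, 13), (35, 6, 35), (7, 37, 2), (7, 37, 25), (7, 37, 7)}
Selection D ≠ D2: {(11, 6, 13), (11, 6, 35), (13, 6, 11), (13, 6, 35), (2, 37, 25), (2, 37, 7), (25, 37, 2), (25, 37, 7), (35, 6, 11), (35, 6, 13), (7, 37, 2), (7, 37, 25)}
Keep only column(s) D2, D: {(11, 13), (11, 35), (13, 11), (13, 35), (2, 25), (2, 7), (25, 2), (25, 7), (35, 11), (35, 13), (7, 2), (7, 25)}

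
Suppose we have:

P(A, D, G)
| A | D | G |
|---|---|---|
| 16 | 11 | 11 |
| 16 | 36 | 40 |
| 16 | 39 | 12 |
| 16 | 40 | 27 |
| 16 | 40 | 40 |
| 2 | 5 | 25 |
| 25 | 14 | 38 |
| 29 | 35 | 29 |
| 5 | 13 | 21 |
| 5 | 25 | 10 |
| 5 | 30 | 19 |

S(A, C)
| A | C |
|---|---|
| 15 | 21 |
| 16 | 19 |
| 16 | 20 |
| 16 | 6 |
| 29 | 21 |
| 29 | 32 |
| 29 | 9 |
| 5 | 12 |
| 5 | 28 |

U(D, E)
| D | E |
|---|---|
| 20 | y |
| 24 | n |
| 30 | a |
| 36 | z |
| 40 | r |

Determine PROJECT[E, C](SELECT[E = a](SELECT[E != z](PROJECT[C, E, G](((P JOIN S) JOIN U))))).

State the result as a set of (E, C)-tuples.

{(a, 12), (a, 28)}

P ⋈ S (natural join on A): {(16, 11, 11, 19), (16, 11, 11, 20), (16, 11, 11, 6), (16, 36, 40, 19), (16, 36, 40, 20), (16, 36, 40, 6), (16, 39, 12, 19), (16, 39, 12, 20), (16, 39, 12, 6), (16, 40, 27, 19), (16, 40, 27, 20), (16, 40, 27, 6), (16, 40, 40, 19), (16, 40, 40, 20), (16, 40, 40, 6), (29, 35, 29, 21), (29, 35, 29, 32), (29, 35, 29, 9), (5, 13, 21, 12), (5, 13, 21, 28), (5, 25, 10, 12), (5, 25, 10, 28), (5, 30, 19, 12), (5, 30, 19, 28)}
(P JOIN S) ⋈ U (natural join on D): {(16, 36, 40, 19, z), (16, 36, 40, 20, z), (16, 36, 40, 6, z), (16, 40, 27, 19, r), (16, 40, 27, 20, r), (16, 40, 27, 6, r), (16, 40, 40, 19, r), (16, 40, 40, 20, r), (16, 40, 40, 6, r), (5, 30, 19, 12, a), (5, 30, 19, 28, a)}
π_{C, E, G} gives {(12, a, 19), (19, r, 27), (19, r, 40), (19, z, 40), (20, r, 27), (20, r, 40), (20, z, 40), (28, a, 19), (6, r, 27), (6, r, 40), (6, z, 40)}.
σ[E != z]: keep tuples satisfying E != z → {(12, a, 19), (19, r, 27), (19, r, 40), (20, r, 27), (20, r, 40), (28, a, 19), (6, r, 27), (6, r, 40)}
σ[E = a]: keep tuples satisfying E = a → {(12, a, 19), (28, a, 19)}
π_{E, C} gives {(a, 12), (a, 28)}.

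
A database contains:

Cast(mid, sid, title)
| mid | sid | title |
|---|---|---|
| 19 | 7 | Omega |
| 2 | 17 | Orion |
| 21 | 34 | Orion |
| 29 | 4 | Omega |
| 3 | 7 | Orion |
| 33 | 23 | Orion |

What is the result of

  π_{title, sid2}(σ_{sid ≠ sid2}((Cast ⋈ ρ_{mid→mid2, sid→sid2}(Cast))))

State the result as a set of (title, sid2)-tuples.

{(Omega, 4), (Omega, 7), (Orion, 17), (Orion, 23), (Orion, 34), (Orion, 7)}

ρ[mid→mid2, sid→sid2]: schema becomes (mid2, sid2, title); tuples unchanged.
Joining Cast and ρ_{mid→mid2, sid→sid2}(Cast) on title yields {(19, 7, Omega, 19, 7), (19, 7, Omega, 29, 4), (2, 17, Orion, 2, 17), (2, 17, Orion, 21, 34), (2, 17, Orion, 3, 7), (2, 17, Orion, 33, 23), (21, 34, Orion, 2, 17), (21, 34, Orion, 21, 34), (21, 34, Orion, 3, 7), (21, 34, Orion, 33, 23), (29, 4, Omega, 19, 7), (29, 4, Omega, 29, 4), (3, 7, Orion, 2, 17), (3, 7, Orion, 21, 34), (3, 7, Orion, 3, 7), (3, 7, Orion, 33, 23), (33, 23, Orion, 2, 17), (33, 23, Orion, 21, 34), (33, 23, Orion, 3, 7), (33, 23, Orion, 33, 23)}.
Apply σ_{sid ≠ sid2}; surviving tuples: {(19, 7, Omega, 29, 4), (2, 17, Orion, 21, 34), (2, 17, Orion, 3, 7), (2, 17, Orion, 33, 23), (21, 34, Orion, 2, 17), (21, 34, Orion, 3, 7), (21, 34, Orion, 33, 23), (29, 4, Omega, 19, 7), (3, 7, Orion, 2, 17), (3, 7, Orion, 21, 34), (3, 7, Orion, 33, 23), (33, 23, Orion, 2, 17), (33, 23, Orion, 21, 34), (33, 23, Orion, 3, 7)}
Projecting to title, sid2 (8 duplicate(s) eliminated): {(Omega, 4), (Omega, 7), (Orion, 17), (Orion, 23), (Orion, 34), (Orion, 7)}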